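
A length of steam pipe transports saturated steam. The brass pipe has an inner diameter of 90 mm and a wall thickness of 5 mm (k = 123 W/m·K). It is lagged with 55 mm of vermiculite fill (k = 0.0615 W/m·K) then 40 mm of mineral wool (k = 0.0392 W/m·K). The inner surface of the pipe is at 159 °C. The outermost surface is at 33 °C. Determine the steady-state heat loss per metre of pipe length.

For a radial system each layer contributes R = ln(r_out/r_in)/(2πkL); films add R = 1/(hA).
R_brass pipe wall = ln(50/45)/(2π×123×1) = 1.363×10^-4 K/W
R_vermiculite fill = ln(105/50)/(2π×0.0615×1) = 1.92 K/W
R_mineral wool = ln(145/105)/(2π×0.0392×1) = 1.31 K/W
R_total = 3.231 K/W
Q = ΔT/R_total = 126/3.231

q′ ≈ 39 W/m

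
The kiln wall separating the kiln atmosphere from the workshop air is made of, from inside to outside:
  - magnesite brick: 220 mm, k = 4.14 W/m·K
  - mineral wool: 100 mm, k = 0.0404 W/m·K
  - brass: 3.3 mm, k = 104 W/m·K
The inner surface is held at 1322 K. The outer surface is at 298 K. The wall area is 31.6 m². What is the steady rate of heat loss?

Series thermal resistances:
R_magnesite brick = L/(kA) = 0.22/(4.14×31.6) = 0.001682 K/W
R_mineral wool = L/(kA) = 0.1/(0.0404×31.6) = 0.07833 K/W
R_brass = L/(kA) = 0.0033/(104×31.6) = 1.004×10^-6 K/W
R_total = 0.08001 K/W
Q = ΔT / R_total = 1024 / 0.08001

Q ≈ 12800 W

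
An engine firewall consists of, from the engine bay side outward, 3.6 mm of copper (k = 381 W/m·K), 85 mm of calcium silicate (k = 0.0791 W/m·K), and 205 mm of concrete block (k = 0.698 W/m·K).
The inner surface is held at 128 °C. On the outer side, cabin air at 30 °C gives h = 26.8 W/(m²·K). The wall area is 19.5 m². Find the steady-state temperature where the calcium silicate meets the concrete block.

Series thermal resistances:
R_copper = L/(kA) = 0.0036/(381×19.5) = 4.846×10^-7 K/W
R_calcium silicate = L/(kA) = 0.085/(0.0791×19.5) = 0.05511 K/W
R_concrete block = L/(kA) = 0.205/(0.698×19.5) = 0.01506 K/W
R_outer film = 1/(h_o·A) = 1/(26.8×19.5) = 0.001914 K/W
R_total = 0.07208 K/W;  Q = ΔT/R_total = 98/0.07208 = 1360 W
T_interface = T_inner − Q·ΣR(inner→interface) = 128 − 1360×0.05511

T ≈ 53.1 °C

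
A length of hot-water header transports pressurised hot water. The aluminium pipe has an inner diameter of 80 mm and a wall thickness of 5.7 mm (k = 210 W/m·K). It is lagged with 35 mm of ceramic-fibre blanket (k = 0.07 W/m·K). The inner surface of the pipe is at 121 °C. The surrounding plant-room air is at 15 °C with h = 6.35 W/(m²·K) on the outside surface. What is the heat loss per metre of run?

Cylindrical conduction, so R = ln(r₂/r₁)/(2πkL) per layer, in series:
R_aluminium pipe wall = ln(45.7/40)/(2π×210×1) = 1.01×10^-4 K/W
R_ceramic-fibre blanket = ln(80.7/45.7)/(2π×0.07×1) = 1.293 K/W
R_outer film = 1/(h_o·2πr_oL) = 1/(6.35×2π×0.0807×1) = 0.3106 K/W
R_total = 1.604 K/W
Q = ΔT/R_total = 106/1.604

q′ ≈ 66.1 W/m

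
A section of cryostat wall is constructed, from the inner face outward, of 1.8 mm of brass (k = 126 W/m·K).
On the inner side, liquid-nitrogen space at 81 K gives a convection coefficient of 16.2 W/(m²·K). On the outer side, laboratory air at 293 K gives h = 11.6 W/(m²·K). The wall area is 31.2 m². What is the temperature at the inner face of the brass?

Model the wall as resistances in series:
R_inner film = 1/(h_i·A) = 1/(16.2×31.2) = 0.001978 K/W
R_brass = L/(kA) = 0.0018/(126×31.2) = 4.579×10^-7 K/W
R_outer film = 1/(h_o·A) = 1/(11.6×31.2) = 0.002763 K/W
R_total = 0.004742 K/W;  Q = ΔT/R_total = 212/0.004742 = 44710 W
T_interface = T_inner + Q·ΣR(inner→interface) = 81 + 44700×0.001978

T ≈ 169 K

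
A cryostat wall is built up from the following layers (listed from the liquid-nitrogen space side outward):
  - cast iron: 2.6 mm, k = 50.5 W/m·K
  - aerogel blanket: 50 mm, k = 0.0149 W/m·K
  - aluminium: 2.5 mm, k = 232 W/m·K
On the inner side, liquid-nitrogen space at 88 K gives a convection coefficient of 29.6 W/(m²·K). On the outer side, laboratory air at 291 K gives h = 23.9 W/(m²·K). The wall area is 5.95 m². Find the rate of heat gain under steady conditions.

Series thermal resistances:
R_inner film = 1/(h_i·A) = 1/(29.6×5.95) = 0.005678 K/W
R_cast iron = L/(kA) = 0.0026/(50.5×5.95) = 8.653×10^-6 K/W
R_aerogel blanket = L/(kA) = 0.05/(0.0149×5.95) = 0.564 K/W
R_aluminium = L/(kA) = 0.0025/(232×5.95) = 1.811×10^-6 K/W
R_outer film = 1/(h_o·A) = 1/(23.9×5.95) = 0.007032 K/W
R_total = 0.5767 K/W
Q = ΔT / R_total = 203 / 0.5767

Q ≈ 352 W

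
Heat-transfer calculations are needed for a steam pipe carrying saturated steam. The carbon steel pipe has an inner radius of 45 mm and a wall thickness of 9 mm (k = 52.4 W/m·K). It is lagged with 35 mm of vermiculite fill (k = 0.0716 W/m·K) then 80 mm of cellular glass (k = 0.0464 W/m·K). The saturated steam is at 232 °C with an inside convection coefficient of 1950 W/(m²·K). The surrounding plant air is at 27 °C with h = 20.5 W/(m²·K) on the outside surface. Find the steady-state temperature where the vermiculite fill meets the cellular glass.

Radial resistances (cylindrical: R_cond = ln(r_o/r_i)/(2πkL), R_conv = 1/(h·2πrL)):
R_inner film = 1/(h_i·2πr₁L) = 1/(1950×2π×0.045×1) = 0.001814 K/W
R_carbon steel pipe wall = ln(54/45)/(2π×52.4×1) = 5.538×10^-4 K/W
R_vermiculite fill = ln(89/54)/(2π×0.0716×1) = 1.111 K/W
R_cellular glass = ln(169/89)/(2π×0.0464×1) = 2.2 K/W
R_outer film = 1/(h_o·2πr_oL) = 1/(20.5×2π×0.169×1) = 0.04594 K/W
R_total = 3.359 K/W
Q = ΔT/R_total = 205/3.359
Q = 61 W/m
T_interface = T_inner − Q·ΣR(inner→interface) = 232 − 61×1.113

T ≈ 164 °C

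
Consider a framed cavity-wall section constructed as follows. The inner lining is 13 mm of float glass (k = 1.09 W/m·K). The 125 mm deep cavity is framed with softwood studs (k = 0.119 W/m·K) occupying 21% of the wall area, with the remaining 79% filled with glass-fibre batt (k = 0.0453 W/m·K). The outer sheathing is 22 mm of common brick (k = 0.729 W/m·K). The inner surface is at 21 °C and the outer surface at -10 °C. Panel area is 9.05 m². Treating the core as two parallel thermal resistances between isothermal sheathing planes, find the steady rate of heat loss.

Q ≈ 134 W

Sheathing layers in series; stud and cavity paths in parallel between them.
R_inner = 0.013/(1.09×9.05) = 0.001318 K/W
R_stud  = 0.125/(0.119×0.21×9.05) = 0.5527 K/W
R_cav   = 0.125/(0.0453×0.79×9.05) = 0.386 K/W
1/R_core = 1/R_stud + 1/R_cav → R_core = 0.2273 K/W
R_outer = 0.022/(0.729×9.05) = 0.003335 K/W
R_total = 0.2319 K/W
Q = ΔT/R_total = 31/0.2319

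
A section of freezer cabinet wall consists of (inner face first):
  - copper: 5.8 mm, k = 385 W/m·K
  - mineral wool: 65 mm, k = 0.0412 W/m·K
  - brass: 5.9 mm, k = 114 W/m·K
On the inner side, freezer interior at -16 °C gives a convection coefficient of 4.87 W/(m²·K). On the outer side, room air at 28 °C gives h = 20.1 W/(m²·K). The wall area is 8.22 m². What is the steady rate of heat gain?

Q ≈ 197 W

Thermal resistances in series:
R_inner film = 1/(h_i·A) = 1/(4.87×8.22) = 0.02498 K/W
R_copper = L/(kA) = 0.0058/(385×8.22) = 1.833×10^-6 K/W
R_mineral wool = L/(kA) = 0.065/(0.0412×8.22) = 0.1919 K/W
R_brass = L/(kA) = 0.0059/(114×8.22) = 6.296×10^-6 K/W
R_outer film = 1/(h_o·A) = 1/(20.1×8.22) = 0.006052 K/W
R_total = 0.223 K/W
Q = ΔT / R_total = 44 / 0.223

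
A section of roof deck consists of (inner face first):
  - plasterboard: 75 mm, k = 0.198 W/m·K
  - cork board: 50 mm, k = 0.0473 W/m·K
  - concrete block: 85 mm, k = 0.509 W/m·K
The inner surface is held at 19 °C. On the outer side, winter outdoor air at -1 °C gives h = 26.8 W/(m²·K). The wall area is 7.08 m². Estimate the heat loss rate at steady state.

Treating each layer as a thermal resistance in series:
R_plasterboard = L/(kA) = 0.075/(0.198×7.08) = 0.0535 K/W
R_cork board = L/(kA) = 0.05/(0.0473×7.08) = 0.1493 K/W
R_concrete block = L/(kA) = 0.085/(0.509×7.08) = 0.02359 K/W
R_outer film = 1/(h_o·A) = 1/(26.8×7.08) = 0.00527 K/W
R_total = 0.2317 K/W
Q = ΔT / R_total = 20 / 0.2317

Q ≈ 86.3 W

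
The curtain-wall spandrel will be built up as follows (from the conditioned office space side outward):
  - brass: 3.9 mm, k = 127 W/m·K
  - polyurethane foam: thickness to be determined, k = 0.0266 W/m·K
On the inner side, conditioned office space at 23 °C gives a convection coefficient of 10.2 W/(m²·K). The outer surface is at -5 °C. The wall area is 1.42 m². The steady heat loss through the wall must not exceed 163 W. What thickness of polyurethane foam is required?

Series thermal resistances:
R_inner film = 1/(h_i·A) = 1/(10.2×1.42) = 0.06904 K/W
R_brass = L/(kA) = 0.0039/(127×1.42) = 2.163×10^-5 K/W
Sum of the known resistances R_other = 0.06906 K/W
Required total resistance R_tot = ΔT/Q_allow = 28/163 = 0.1718 K/W
R_polyurethane foam = R_tot − R_other = 0.1027 K/W
L = R·k·A = 0.1027×0.0266×1.42

L ≈ 3.88 mm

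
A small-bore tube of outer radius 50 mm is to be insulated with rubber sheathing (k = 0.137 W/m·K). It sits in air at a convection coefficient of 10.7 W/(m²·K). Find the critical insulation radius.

For a cylinder r_cr = k/h = 0.137/10.7
r_cr = 12.8 mm; since the bare radius (50 mm) is above r_cr, any added insulation will reduce heat loss.

r_cr ≈ 12.8 mm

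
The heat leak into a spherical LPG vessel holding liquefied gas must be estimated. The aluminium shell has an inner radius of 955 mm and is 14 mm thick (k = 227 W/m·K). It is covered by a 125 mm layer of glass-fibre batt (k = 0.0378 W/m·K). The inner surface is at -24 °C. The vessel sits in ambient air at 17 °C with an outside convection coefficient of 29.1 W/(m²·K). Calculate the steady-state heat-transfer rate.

Radial (spherical) resistances in series:
R_aluminium shell = (1/0.955 − 1/0.969)/(4π×227) = 5.304×10^-6 K/W
R_glass-fibre batt = (1/0.969 − 1/1.094)/(4π×0.0378) = 0.2482 K/W
R_outer film = 1/(h·4πr_o²) = 1/(29.1×4π×1.094²) = 0.002285 K/W
R_total = 0.2505 K/W
Q = ΔT/R_total = 41/0.2505

Q ≈ 164 W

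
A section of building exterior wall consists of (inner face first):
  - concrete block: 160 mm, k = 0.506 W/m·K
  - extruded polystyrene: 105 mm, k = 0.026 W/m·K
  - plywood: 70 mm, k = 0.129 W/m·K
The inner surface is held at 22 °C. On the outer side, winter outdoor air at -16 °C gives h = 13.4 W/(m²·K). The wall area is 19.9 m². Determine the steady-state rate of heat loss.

Q ≈ 152 W

Treating each layer as a thermal resistance in series:
R_concrete block = L/(kA) = 0.16/(0.506×19.9) = 0.01589 K/W
R_extruded polystyrene = L/(kA) = 0.105/(0.026×19.9) = 0.2029 K/W
R_plywood = L/(kA) = 0.07/(0.129×19.9) = 0.02727 K/W
R_outer film = 1/(h_o·A) = 1/(13.4×19.9) = 0.00375 K/W
R_total = 0.2498 K/W
Q = ΔT / R_total = 38 / 0.2498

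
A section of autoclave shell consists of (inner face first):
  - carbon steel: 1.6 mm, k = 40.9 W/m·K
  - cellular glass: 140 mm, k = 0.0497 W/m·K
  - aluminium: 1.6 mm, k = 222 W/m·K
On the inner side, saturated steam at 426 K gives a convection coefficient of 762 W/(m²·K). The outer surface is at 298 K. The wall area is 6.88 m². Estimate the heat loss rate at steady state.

Using the resistance-network approach (series):
R_inner film = 1/(h_i·A) = 1/(762×6.88) = 1.907×10^-4 K/W
R_carbon steel = L/(kA) = 0.0016/(40.9×6.88) = 5.686×10^-6 K/W
R_cellular glass = L/(kA) = 0.14/(0.0497×6.88) = 0.4094 K/W
R_aluminium = L/(kA) = 0.0016/(222×6.88) = 1.048×10^-6 K/W
R_total = 0.4096 K/W
Q = ΔT / R_total = 128 / 0.4096

Q ≈ 312 W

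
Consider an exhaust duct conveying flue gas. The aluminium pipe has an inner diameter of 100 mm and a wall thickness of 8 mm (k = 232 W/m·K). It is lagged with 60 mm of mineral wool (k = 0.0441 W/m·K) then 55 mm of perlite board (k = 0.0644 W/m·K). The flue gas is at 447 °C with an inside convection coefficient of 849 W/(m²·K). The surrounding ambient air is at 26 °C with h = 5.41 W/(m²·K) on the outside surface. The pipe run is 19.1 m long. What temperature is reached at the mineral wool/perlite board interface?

For a radial system each layer contributes R = ln(r_out/r_in)/(2πkL); films add R = 1/(hA).
R_inner film = 1/(h_i·2πr₁L) = 1/(849×2π×0.05×19.1) = 1.963×10^-4 K/W
R_aluminium pipe wall = ln(58/50)/(2π×232×19.1) = 5.331×10^-6 K/W
R_mineral wool = ln(118/58)/(2π×0.0441×19.1) = 0.1342 K/W
R_perlite board = ln(173/118)/(2π×0.0644×19.1) = 0.04951 K/W
R_outer film = 1/(h_o·2πr_oL) = 1/(5.41×2π×0.173×19.1) = 0.008903 K/W
R_total = 0.1928 K/W
Q = ΔT/R_total = 421/0.1928
Q = 2180 W
T_interface = T_inner − Q·ΣR(inner→interface) = 447 − 2180×0.1344

T ≈ 154 °C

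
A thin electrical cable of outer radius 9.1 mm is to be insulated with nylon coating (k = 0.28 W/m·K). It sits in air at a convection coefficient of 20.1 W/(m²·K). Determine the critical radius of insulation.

r_cr ≈ 13.9 mm

For a cylinder r_cr = k/h = 0.28/20.1
r_cr = 13.9 mm; since the bare radius (9.1 mm) is below r_cr, adding a thin layer of insulation will *increase* heat loss.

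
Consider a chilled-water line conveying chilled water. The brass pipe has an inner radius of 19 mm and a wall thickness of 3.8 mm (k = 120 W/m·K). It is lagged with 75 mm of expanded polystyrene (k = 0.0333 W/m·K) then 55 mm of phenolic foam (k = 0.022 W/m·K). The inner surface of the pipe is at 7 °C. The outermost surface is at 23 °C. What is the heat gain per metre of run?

Per-layer cylindrical resistances, series-summed:
R_brass pipe wall = ln(22.8/19)/(2π×120×1) = 2.418×10^-4 K/W
R_expanded polystyrene = ln(97.8/22.8)/(2π×0.0333×1) = 6.96 K/W
R_phenolic foam = ln(152.8/97.8)/(2π×0.022×1) = 3.228 K/W
R_total = 10.19 K/W
Q = ΔT/R_total = 16/10.19

q′ ≈ 1.57 W/m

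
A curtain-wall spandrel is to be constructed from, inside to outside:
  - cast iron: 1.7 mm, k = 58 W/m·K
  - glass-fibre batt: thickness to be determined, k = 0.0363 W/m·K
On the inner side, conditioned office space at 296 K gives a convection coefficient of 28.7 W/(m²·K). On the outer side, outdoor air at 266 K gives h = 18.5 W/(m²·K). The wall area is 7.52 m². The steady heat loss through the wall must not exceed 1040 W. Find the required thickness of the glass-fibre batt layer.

L ≈ 4.65 mm

Series thermal resistances:
R_inner film = 1/(h_i·A) = 1/(28.7×7.52) = 0.004633 K/W
R_cast iron = L/(kA) = 0.0017/(58×7.52) = 3.898×10^-6 K/W
R_outer film = 1/(h_o·A) = 1/(18.5×7.52) = 0.007188 K/W
Sum of the known resistances R_other = 0.01183 K/W
Required total resistance R_tot = ΔT/Q_allow = 30/1040 = 0.02885 K/W
R_glass-fibre batt = R_tot − R_other = 0.01702 K/W
L = R·k·A = 0.01702×0.0363×7.52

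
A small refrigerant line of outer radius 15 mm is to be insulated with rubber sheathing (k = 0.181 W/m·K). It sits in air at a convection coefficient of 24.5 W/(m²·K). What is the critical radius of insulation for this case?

r_cr ≈ 7.39 mm

For a cylinder r_cr = k/h = 0.181/24.5
r_cr = 7.39 mm; since the bare radius (15 mm) is above r_cr, any added insulation will reduce heat loss.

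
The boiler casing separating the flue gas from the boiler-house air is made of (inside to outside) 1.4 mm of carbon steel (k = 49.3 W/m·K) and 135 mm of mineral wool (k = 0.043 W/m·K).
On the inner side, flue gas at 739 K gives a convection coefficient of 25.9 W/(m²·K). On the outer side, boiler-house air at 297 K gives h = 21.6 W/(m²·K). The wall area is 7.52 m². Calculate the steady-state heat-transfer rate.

Q ≈ 1030 W

Thermal resistances in series:
R_inner film = 1/(h_i·A) = 1/(25.9×7.52) = 0.005134 K/W
R_carbon steel = L/(kA) = 0.0014/(49.3×7.52) = 3.776×10^-6 K/W
R_mineral wool = L/(kA) = 0.135/(0.043×7.52) = 0.4175 K/W
R_outer film = 1/(h_o·A) = 1/(21.6×7.52) = 0.006156 K/W
R_total = 0.4288 K/W
Q = ΔT / R_total = 442 / 0.4288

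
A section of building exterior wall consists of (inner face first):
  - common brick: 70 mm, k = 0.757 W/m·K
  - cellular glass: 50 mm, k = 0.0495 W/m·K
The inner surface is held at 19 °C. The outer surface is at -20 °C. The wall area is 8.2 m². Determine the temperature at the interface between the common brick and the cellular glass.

T ≈ 15.7 °C

Series thermal resistances:
R_common brick = L/(kA) = 0.07/(0.757×8.2) = 0.01128 K/W
R_cellular glass = L/(kA) = 0.05/(0.0495×8.2) = 0.1232 K/W
R_total = 0.1345 K/W;  Q = ΔT/R_total = 39/0.1345 = 290 W
T_interface = T_inner − Q·ΣR(inner→interface) = 19 − 290×0.01128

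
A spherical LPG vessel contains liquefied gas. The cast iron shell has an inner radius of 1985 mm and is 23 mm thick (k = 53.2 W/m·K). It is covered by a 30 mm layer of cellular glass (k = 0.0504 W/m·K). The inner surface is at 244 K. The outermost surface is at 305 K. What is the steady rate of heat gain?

For a spherical shell R = (1/r₁ − 1/r₂)/(4πk); film R = 1/(h·4πr²). In series:
R_cast iron shell = (1/1.985 − 1/2.008)/(4π×53.2) = 8.631×10^-6 K/W
R_cellular glass = (1/2.008 − 1/2.038)/(4π×0.0504) = 0.01157 K/W
R_total = 0.01158 K/W
Q = ΔT/R_total = 61/0.01158

Q ≈ 5270 W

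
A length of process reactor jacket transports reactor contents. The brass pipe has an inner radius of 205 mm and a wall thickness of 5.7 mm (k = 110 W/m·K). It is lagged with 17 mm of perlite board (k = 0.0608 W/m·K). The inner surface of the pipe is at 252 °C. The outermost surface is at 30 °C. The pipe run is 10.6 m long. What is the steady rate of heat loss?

Q ≈ 11600 W

Per-layer cylindrical resistances, series-summed:
R_brass pipe wall = ln(210.7/205)/(2π×110×10.6) = 3.743×10^-6 K/W
R_perlite board = ln(227.7/210.7)/(2π×0.0608×10.6) = 0.01916 K/W
R_total = 0.01917 K/W
Q = ΔT/R_total = 222/0.01917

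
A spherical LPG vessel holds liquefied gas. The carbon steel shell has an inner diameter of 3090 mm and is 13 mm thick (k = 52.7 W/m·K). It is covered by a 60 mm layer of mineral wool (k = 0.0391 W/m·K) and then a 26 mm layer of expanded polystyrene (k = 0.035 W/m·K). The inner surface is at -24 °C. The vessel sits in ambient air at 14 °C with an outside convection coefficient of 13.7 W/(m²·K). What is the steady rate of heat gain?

Q ≈ 522 W

Radial (spherical) resistances in series:
R_carbon steel shell = (1/1.545 − 1/1.558)/(4π×52.7) = 8.155×10^-6 K/W
R_mineral wool = (1/1.558 − 1/1.618)/(4π×0.0391) = 0.04844 K/W
R_expanded polystyrene = (1/1.618 − 1/1.644)/(4π×0.035) = 0.02222 K/W
R_outer film = 1/(h·4πr_o²) = 1/(13.7×4π×1.644²) = 0.002149 K/W
R_total = 0.07282 K/W
Q = ΔT/R_total = 38/0.07282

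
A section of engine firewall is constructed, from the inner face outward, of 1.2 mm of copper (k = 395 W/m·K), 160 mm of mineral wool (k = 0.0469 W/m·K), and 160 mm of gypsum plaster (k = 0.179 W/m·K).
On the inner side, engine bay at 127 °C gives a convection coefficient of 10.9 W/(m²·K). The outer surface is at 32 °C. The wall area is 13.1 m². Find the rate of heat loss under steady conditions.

Q ≈ 283 W

Thermal resistances in series:
R_inner film = 1/(h_i·A) = 1/(10.9×13.1) = 0.007003 K/W
R_copper = L/(kA) = 0.0012/(395×13.1) = 2.319×10^-7 K/W
R_mineral wool = L/(kA) = 0.16/(0.0469×13.1) = 0.2604 K/W
R_gypsum plaster = L/(kA) = 0.16/(0.179×13.1) = 0.06823 K/W
R_total = 0.3357 K/W
Q = ΔT / R_total = 95 / 0.3357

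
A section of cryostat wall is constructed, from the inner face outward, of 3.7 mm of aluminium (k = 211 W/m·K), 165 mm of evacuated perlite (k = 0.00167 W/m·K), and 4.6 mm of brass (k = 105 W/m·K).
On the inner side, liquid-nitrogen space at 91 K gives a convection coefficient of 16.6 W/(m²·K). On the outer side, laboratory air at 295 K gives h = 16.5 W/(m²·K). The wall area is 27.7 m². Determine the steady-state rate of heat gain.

Using the resistance-network approach (series):
R_inner film = 1/(h_i·A) = 1/(16.6×27.7) = 0.002175 K/W
R_aluminium = L/(kA) = 0.0037/(211×27.7) = 6.331×10^-7 K/W
R_evacuated perlite = L/(kA) = 0.165/(0.00167×27.7) = 3.567 K/W
R_brass = L/(kA) = 0.0046/(105×27.7) = 1.582×10^-6 K/W
R_outer film = 1/(h_o·A) = 1/(16.5×27.7) = 0.002188 K/W
R_total = 3.571 K/W
Q = ΔT / R_total = 204 / 3.571

Q ≈ 57.1 W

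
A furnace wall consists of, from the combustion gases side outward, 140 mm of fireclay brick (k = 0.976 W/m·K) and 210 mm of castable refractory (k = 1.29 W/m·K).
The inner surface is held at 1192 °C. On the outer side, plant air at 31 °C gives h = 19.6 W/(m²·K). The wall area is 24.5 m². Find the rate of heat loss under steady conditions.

Model the wall as resistances in series:
R_fireclay brick = L/(kA) = 0.14/(0.976×24.5) = 0.005855 K/W
R_castable refractory = L/(kA) = 0.21/(1.29×24.5) = 0.006645 K/W
R_outer film = 1/(h_o·A) = 1/(19.6×24.5) = 0.002082 K/W
R_total = 0.01458 K/W
Q = ΔT / R_total = 1161 / 0.01458

Q ≈ 79600 W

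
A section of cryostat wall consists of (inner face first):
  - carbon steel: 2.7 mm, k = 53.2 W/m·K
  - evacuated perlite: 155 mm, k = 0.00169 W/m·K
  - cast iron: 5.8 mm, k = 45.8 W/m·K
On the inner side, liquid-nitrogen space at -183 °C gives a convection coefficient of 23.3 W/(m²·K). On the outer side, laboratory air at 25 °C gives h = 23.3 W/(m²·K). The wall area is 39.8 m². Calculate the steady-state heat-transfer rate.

Model the wall as resistances in series:
R_inner film = 1/(h_i·A) = 1/(23.3×39.8) = 0.001078 K/W
R_carbon steel = L/(kA) = 0.0027/(53.2×39.8) = 1.275×10^-6 K/W
R_evacuated perlite = L/(kA) = 0.155/(0.00169×39.8) = 2.304 K/W
R_cast iron = L/(kA) = 0.0058/(45.8×39.8) = 3.182×10^-6 K/W
R_outer film = 1/(h_o·A) = 1/(23.3×39.8) = 0.001078 K/W
R_total = 2.307 K/W
Q = ΔT / R_total = 208 / 2.307

Q ≈ 90.2 W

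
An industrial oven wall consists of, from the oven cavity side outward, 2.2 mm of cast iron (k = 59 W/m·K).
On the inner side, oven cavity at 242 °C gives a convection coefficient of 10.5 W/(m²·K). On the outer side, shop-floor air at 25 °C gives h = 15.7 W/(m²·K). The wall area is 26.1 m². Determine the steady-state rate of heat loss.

Q ≈ 35600 W

Series thermal resistances:
R_inner film = 1/(h_i·A) = 1/(10.5×26.1) = 0.003649 K/W
R_cast iron = L/(kA) = 0.0022/(59×26.1) = 1.429×10^-6 K/W
R_outer film = 1/(h_o·A) = 1/(15.7×26.1) = 0.00244 K/W
R_total = 0.006091 K/W
Q = ΔT / R_total = 217 / 0.006091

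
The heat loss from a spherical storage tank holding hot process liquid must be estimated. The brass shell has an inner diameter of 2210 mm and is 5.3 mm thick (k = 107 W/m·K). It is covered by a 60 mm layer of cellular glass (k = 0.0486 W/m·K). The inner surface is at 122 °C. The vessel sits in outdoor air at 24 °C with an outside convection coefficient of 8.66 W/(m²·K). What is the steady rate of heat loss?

Each spherical layer contributes R = (1/r_i − 1/r_o)/(4πk):
R_brass shell = (1/1.105 − 1/1.1103)/(4π×107) = 3.213×10^-6 K/W
R_cellular glass = (1/1.1103 − 1/1.1703)/(4π×0.0486) = 0.07561 K/W
R_outer film = 1/(h·4πr_o²) = 1/(8.66×4π×1.1703²) = 0.006709 K/W
R_total = 0.08232 K/W
Q = ΔT/R_total = 98/0.08232

Q ≈ 1190 W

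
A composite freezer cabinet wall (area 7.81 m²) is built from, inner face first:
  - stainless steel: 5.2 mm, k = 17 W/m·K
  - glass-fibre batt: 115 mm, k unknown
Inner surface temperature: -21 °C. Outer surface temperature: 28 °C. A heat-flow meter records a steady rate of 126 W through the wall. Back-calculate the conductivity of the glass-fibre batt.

Thermal resistances in series:
R_stainless steel = L/(kA) = 0.0052/(17×7.81) = 3.917×10^-5 K/W
Sum of known resistances R_other = 3.917×10^-5 K/W
Total R = ΔT/Q = 49/126 = 0.3889 K/W
R_glass-fibre batt = R_total − R_other = 0.3888 K/W
k = L/(R·A) = 0.115/(0.3888×7.81)

k ≈ 0.0379 W/(m·K)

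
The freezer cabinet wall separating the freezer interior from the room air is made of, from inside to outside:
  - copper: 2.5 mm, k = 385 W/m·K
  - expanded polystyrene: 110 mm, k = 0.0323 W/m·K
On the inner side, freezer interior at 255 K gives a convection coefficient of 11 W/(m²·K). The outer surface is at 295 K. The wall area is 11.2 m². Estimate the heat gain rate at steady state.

Thermal resistances in series:
R_inner film = 1/(h_i·A) = 1/(11×11.2) = 0.008117 K/W
R_copper = L/(kA) = 0.0025/(385×11.2) = 5.798×10^-7 K/W
R_expanded polystyrene = L/(kA) = 0.11/(0.0323×11.2) = 0.3041 K/W
R_total = 0.3122 K/W
Q = ΔT / R_total = 40 / 0.3122

Q ≈ 128 W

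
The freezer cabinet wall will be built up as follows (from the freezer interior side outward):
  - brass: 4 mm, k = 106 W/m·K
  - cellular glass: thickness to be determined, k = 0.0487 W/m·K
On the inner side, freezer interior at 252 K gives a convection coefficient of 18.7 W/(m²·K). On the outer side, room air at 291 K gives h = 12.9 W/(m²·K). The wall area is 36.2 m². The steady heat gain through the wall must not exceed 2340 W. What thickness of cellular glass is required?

L ≈ 23 mm

Using the resistance-network approach (series):
R_inner film = 1/(h_i·A) = 1/(18.7×36.2) = 0.001477 K/W
R_brass = L/(kA) = 0.004/(106×36.2) = 1.042×10^-6 K/W
R_outer film = 1/(h_o·A) = 1/(12.9×36.2) = 0.002141 K/W
Sum of the known resistances R_other = 0.00362 K/W
Required total resistance R_tot = ΔT/Q_allow = 39/2340 = 0.01667 K/W
R_cellular glass = R_tot − R_other = 0.01305 K/W
L = R·k·A = 0.01305×0.0487×36.2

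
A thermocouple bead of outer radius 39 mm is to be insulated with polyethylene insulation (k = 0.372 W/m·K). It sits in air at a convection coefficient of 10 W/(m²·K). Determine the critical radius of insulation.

For a sphere r_cr = 2k/h = 2×0.372/10
r_cr = 74.4 mm; since the bare radius (39 mm) is below r_cr, adding a thin layer of insulation will *increase* heat loss.

r_cr ≈ 74.4 mm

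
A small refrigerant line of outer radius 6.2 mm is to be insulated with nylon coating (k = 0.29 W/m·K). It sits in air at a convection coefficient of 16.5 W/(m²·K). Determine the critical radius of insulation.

For a cylinder r_cr = k/h = 0.29/16.5
r_cr = 17.6 mm; since the bare radius (6.2 mm) is below r_cr, adding a thin layer of insulation will *increase* heat loss.

r_cr ≈ 17.6 mm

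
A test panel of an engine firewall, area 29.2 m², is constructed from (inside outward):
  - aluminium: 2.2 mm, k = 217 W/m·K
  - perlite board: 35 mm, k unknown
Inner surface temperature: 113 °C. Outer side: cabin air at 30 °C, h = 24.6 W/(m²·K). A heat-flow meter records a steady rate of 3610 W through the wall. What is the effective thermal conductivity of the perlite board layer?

Using the resistance-network approach (series):
R_aluminium = L/(kA) = 0.0022/(217×29.2) = 3.472×10^-7 K/W
R_outer film = 1/(h_o·A) = 1/(24.6×29.2) = 0.001392 K/W
Sum of known resistances R_other = 0.001392 K/W
Total R = ΔT/Q = 83/3610 = 0.02299 K/W
R_perlite board = R_total − R_other = 0.0216 K/W
k = L/(R·A) = 0.035/(0.0216×29.2)

k ≈ 0.0555 W/(m·K)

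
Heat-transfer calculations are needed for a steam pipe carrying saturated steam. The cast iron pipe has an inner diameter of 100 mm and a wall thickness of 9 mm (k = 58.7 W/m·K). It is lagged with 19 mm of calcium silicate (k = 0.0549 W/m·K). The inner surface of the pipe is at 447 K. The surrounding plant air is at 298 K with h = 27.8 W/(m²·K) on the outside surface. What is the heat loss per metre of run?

q′ ≈ 169 W/m

For a radial system each layer contributes R = ln(r_out/r_in)/(2πkL); films add R = 1/(hA).
R_cast iron pipe wall = ln(59/50)/(2π×58.7×1) = 4.488×10^-4 K/W
R_calcium silicate = ln(78/59)/(2π×0.0549×1) = 0.8093 K/W
R_outer film = 1/(h_o·2πr_oL) = 1/(27.8×2π×0.078×1) = 0.0734 K/W
R_total = 0.8832 K/W
Q = ΔT/R_total = 149/0.8832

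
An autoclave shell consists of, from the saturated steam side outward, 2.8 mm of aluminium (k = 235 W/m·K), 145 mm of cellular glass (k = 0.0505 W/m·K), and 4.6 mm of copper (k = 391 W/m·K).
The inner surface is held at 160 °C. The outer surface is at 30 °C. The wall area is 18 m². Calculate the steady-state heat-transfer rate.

Q ≈ 815 W

Treating each layer as a thermal resistance in series:
R_aluminium = L/(kA) = 0.0028/(235×18) = 6.619×10^-7 K/W
R_cellular glass = L/(kA) = 0.145/(0.0505×18) = 0.1595 K/W
R_copper = L/(kA) = 0.0046/(391×18) = 6.536×10^-7 K/W
R_total = 0.1595 K/W
Q = ΔT / R_total = 130 / 0.1595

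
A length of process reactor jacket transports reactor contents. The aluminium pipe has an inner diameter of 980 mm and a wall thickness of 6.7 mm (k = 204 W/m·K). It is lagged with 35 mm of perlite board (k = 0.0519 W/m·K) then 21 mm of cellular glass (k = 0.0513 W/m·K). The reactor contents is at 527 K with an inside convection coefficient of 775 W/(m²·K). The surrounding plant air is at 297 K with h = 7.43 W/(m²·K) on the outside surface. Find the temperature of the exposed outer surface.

Treating each annulus and film as a series resistance:
R_inner film = 1/(h_i·2πr₁L) = 1/(775×2π×0.49×1) = 4.191×10^-4 K/W
R_aluminium pipe wall = ln(496.7/490)/(2π×204×1) = 1.06×10^-5 K/W
R_perlite board = ln(531.7/496.7)/(2π×0.0519×1) = 0.2088 K/W
R_cellular glass = ln(552.7/531.7)/(2π×0.0513×1) = 0.1202 K/W
R_outer film = 1/(h_o·2πr_oL) = 1/(7.43×2π×0.5527×1) = 0.03876 K/W
R_total = 0.3682 K/W
Q = ΔT/R_total = 230/0.3682
Q = 625 W/m
T_interface = T_inner − Q·ΣR(inner→interface) = 527 − 625×0.3294

T ≈ 321 K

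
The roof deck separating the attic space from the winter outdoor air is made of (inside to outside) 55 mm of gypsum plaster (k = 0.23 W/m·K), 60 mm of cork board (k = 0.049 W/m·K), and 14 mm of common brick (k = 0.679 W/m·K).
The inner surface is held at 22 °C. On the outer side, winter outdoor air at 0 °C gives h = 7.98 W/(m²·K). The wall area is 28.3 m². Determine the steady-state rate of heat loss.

Q ≈ 387 W

Model the wall as resistances in series:
R_gypsum plaster = L/(kA) = 0.055/(0.23×28.3) = 0.00845 K/W
R_cork board = L/(kA) = 0.06/(0.049×28.3) = 0.04327 K/W
R_common brick = L/(kA) = 0.014/(0.679×28.3) = 7.286×10^-4 K/W
R_outer film = 1/(h_o·A) = 1/(7.98×28.3) = 0.004428 K/W
R_total = 0.05687 K/W
Q = ΔT / R_total = 22 / 0.05687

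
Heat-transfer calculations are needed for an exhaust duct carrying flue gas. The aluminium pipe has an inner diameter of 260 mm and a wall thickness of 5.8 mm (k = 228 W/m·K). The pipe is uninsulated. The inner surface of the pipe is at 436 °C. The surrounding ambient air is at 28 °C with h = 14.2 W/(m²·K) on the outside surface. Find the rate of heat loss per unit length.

q′ ≈ 4940 W/m

Radial resistances (cylindrical: R_cond = ln(r_o/r_i)/(2πkL), R_conv = 1/(h·2πrL)):
R_aluminium pipe wall = ln(135.8/130)/(2π×228×1) = 3.047×10^-5 K/W
R_outer film = 1/(h_o·2πr_oL) = 1/(14.2×2π×0.1358×1) = 0.08253 K/W
R_total = 0.08256 K/W
Q = ΔT/R_total = 408/0.08256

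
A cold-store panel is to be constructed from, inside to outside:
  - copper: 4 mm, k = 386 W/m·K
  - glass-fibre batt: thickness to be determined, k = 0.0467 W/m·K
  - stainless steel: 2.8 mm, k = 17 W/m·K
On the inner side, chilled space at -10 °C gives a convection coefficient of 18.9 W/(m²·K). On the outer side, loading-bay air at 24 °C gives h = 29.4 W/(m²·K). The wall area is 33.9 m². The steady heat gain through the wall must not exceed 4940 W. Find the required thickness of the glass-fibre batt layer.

L ≈ 6.83 mm

Using the resistance-network approach (series):
R_inner film = 1/(h_i·A) = 1/(18.9×33.9) = 0.001561 K/W
R_copper = L/(kA) = 0.004/(386×33.9) = 3.057×10^-7 K/W
R_stainless steel = L/(kA) = 0.0028/(17×33.9) = 4.859×10^-6 K/W
R_outer film = 1/(h_o·A) = 1/(29.4×33.9) = 0.001003 K/W
Sum of the known resistances R_other = 0.002569 K/W
Required total resistance R_tot = ΔT/Q_allow = 34/4940 = 0.006883 K/W
R_glass-fibre batt = R_tot − R_other = 0.004313 K/W
L = R·k·A = 0.004313×0.0467×33.9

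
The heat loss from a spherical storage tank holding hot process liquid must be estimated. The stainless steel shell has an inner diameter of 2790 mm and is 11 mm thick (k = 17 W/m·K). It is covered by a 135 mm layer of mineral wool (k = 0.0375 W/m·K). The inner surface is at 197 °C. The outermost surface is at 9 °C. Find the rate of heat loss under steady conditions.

Q ≈ 1420 W

Each spherical layer contributes R = (1/r_i − 1/r_o)/(4πk):
R_stainless steel shell = (1/1.395 − 1/1.406)/(4π×17) = 2.625×10^-5 K/W
R_mineral wool = (1/1.406 − 1/1.541)/(4π×0.0375) = 0.1322 K/W
R_total = 0.1322 K/W
Q = ΔT/R_total = 188/0.1322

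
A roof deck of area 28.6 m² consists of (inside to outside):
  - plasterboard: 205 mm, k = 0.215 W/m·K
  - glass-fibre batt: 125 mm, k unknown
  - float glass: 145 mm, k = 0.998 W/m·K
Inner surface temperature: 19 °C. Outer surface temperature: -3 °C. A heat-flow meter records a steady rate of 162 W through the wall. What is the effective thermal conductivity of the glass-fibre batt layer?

k ≈ 0.0449 W/(m·K)

Series thermal resistances:
R_plasterboard = L/(kA) = 0.205/(0.215×28.6) = 0.03334 K/W
R_float glass = L/(kA) = 0.145/(0.998×28.6) = 0.00508 K/W
Sum of known resistances R_other = 0.03842 K/W
Total R = ΔT/Q = 22/162 = 0.1358 K/W
R_glass-fibre batt = R_total − R_other = 0.09738 K/W
k = L/(R·A) = 0.125/(0.09738×28.6)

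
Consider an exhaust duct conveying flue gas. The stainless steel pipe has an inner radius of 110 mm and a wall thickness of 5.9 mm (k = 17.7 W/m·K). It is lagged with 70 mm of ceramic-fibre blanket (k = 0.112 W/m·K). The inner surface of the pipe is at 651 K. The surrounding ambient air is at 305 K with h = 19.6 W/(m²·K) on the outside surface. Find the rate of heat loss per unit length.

q′ ≈ 484 W/m

Treating each annulus and film as a series resistance:
R_stainless steel pipe wall = ln(115.9/110)/(2π×17.7×1) = 4.698×10^-4 K/W
R_ceramic-fibre blanket = ln(185.9/115.9)/(2π×0.112×1) = 0.6714 K/W
R_outer film = 1/(h_o·2πr_oL) = 1/(19.6×2π×0.1859×1) = 0.04368 K/W
R_total = 0.7156 K/W
Q = ΔT/R_total = 346/0.7156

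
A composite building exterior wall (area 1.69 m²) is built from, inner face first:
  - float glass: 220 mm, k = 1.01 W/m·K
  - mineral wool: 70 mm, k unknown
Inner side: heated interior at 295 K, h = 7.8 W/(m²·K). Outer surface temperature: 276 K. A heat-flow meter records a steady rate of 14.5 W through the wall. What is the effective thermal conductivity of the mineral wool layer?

Treating each layer as a thermal resistance in series:
R_inner film = 1/(h_i·A) = 1/(7.8×1.69) = 0.07586 K/W
R_float glass = L/(kA) = 0.22/(1.01×1.69) = 0.1289 K/W
Sum of known resistances R_other = 0.2047 K/W
Total R = ΔT/Q = 19/14.5 = 1.31 K/W
R_mineral wool = R_total − R_other = 1.106 K/W
k = L/(R·A) = 0.07/(1.106×1.69)

k ≈ 0.0375 W/(m·K)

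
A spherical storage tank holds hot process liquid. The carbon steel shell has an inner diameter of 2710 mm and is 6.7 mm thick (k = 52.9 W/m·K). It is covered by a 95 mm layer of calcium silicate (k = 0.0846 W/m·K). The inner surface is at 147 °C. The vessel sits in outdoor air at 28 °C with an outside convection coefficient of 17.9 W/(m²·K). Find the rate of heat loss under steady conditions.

Q ≈ 2520 W

Each spherical layer contributes R = (1/r_i − 1/r_o)/(4πk):
R_carbon steel shell = (1/1.355 − 1/1.3617)/(4π×52.9) = 5.462×10^-6 K/W
R_calcium silicate = (1/1.3617 − 1/1.4567)/(4π×0.0846) = 0.04505 K/W
R_outer film = 1/(h·4πr_o²) = 1/(17.9×4π×1.4567²) = 0.002095 K/W
R_total = 0.04715 K/W
Q = ΔT/R_total = 119/0.04715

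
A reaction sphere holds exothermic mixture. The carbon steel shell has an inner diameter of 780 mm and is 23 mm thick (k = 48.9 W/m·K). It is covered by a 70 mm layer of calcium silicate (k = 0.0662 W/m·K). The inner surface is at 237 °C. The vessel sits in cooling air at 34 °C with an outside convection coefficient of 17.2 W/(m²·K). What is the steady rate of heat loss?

Q ≈ 459 W

Each spherical layer contributes R = (1/r_i − 1/r_o)/(4πk):
R_carbon steel shell = (1/0.39 − 1/0.413)/(4π×48.9) = 2.324×10^-4 K/W
R_calcium silicate = (1/0.413 − 1/0.483)/(4π×0.0662) = 0.4218 K/W
R_outer film = 1/(h·4πr_o²) = 1/(17.2×4π×0.483²) = 0.01983 K/W
R_total = 0.4419 K/W
Q = ΔT/R_total = 203/0.4419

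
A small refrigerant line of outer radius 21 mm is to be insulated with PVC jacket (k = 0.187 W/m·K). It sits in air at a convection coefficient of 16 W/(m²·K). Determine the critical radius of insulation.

For a cylinder r_cr = k/h = 0.187/16
r_cr = 11.7 mm; since the bare radius (21 mm) is above r_cr, any added insulation will reduce heat loss.

r_cr ≈ 11.7 mm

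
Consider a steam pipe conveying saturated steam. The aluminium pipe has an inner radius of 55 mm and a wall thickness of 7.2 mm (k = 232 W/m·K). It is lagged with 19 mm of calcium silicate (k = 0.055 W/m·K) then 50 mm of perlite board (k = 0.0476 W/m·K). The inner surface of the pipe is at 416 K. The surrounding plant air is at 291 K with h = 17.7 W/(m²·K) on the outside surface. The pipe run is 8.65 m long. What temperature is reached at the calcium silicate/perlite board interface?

Radial resistances (cylindrical: R_cond = ln(r_o/r_i)/(2πkL), R_conv = 1/(h·2πrL)):
R_aluminium pipe wall = ln(62.2/55)/(2π×232×8.65) = 9.757×10^-6 K/W
R_calcium silicate = ln(81.2/62.2)/(2π×0.055×8.65) = 0.08917 K/W
R_perlite board = ln(131.2/81.2)/(2π×0.0476×8.65) = 0.1855 K/W
R_outer film = 1/(h_o·2πr_oL) = 1/(17.7×2π×0.1312×8.65) = 0.007923 K/W
R_total = 0.2826 K/W
Q = ΔT/R_total = 125/0.2826
Q = 442 W
T_interface = T_inner − Q·ΣR(inner→interface) = 416 − 442×0.08918

T ≈ 377 K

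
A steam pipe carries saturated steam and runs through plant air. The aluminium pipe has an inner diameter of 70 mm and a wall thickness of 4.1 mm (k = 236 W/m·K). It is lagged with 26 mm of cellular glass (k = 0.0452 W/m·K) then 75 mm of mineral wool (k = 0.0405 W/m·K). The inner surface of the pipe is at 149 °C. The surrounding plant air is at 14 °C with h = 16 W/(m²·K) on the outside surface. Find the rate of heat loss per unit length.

q′ ≈ 27.7 W/m

Radial resistances (cylindrical: R_cond = ln(r_o/r_i)/(2πkL), R_conv = 1/(h·2πrL)):
R_aluminium pipe wall = ln(39.1/35)/(2π×236×1) = 7.47×10^-5 K/W
R_cellular glass = ln(65.1/39.1)/(2π×0.0452×1) = 1.795 K/W
R_mineral wool = ln(140.1/65.1)/(2π×0.0405×1) = 3.012 K/W
R_outer film = 1/(h_o·2πr_oL) = 1/(16×2π×0.1401×1) = 0.071 K/W
R_total = 4.878 K/W
Q = ΔT/R_total = 135/4.878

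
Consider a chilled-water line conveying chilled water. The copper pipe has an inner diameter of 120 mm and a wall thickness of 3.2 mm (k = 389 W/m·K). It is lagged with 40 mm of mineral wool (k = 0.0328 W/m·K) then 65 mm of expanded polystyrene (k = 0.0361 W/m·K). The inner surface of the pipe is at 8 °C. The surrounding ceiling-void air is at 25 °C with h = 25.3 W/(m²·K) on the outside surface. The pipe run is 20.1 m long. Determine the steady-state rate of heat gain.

Q ≈ 74.8 W

Treating each annulus and film as a series resistance:
R_copper pipe wall = ln(63.2/60)/(2π×389×20.1) = 1.058×10^-6 K/W
R_mineral wool = ln(103.2/63.2)/(2π×0.0328×20.1) = 0.1184 K/W
R_expanded polystyrene = ln(168.2/103.2)/(2π×0.0361×20.1) = 0.1071 K/W
R_outer film = 1/(h_o·2πr_oL) = 1/(25.3×2π×0.1682×20.1) = 0.001861 K/W
R_total = 0.2274 K/W
Q = ΔT/R_total = 17/0.2274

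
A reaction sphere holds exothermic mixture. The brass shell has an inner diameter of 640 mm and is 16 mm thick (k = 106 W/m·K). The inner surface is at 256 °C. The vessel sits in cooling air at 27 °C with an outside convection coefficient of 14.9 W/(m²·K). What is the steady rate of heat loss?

Spherical conduction: R = (1/r_in − 1/r_out)/(4πk) per layer; series-sum.
R_brass shell = (1/0.32 − 1/0.336)/(4π×106) = 1.117×10^-4 K/W
R_outer film = 1/(h·4πr_o²) = 1/(14.9×4π×0.336²) = 0.04731 K/W
R_total = 0.04742 K/W
Q = ΔT/R_total = 229/0.04742

Q ≈ 4830 W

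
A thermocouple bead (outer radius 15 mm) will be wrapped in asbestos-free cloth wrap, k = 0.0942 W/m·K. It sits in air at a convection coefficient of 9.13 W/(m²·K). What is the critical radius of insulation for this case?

For a sphere r_cr = 2k/h = 2×0.0942/9.13
r_cr = 20.6 mm; since the bare radius (15 mm) is below r_cr, adding a thin layer of insulation will *increase* heat loss.

r_cr ≈ 20.6 mm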